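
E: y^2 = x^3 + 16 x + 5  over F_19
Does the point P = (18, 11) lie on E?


Check whether y^2 = x^3 + 16 x + 5 (mod 19) for (x, y) = (18, 11).
LHS: y^2 = 11^2 mod 19 = 7
RHS: x^3 + 16 x + 5 = 18^3 + 16*18 + 5 mod 19 = 7
LHS = RHS

Yes, on the curve


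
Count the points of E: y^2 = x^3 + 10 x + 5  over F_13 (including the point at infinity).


For each x in F_13, count y with y^2 = x^3 + 10 x + 5 mod 13:
  x = 1: RHS = 3, y in [4, 9]  -> 2 point(s)
  x = 3: RHS = 10, y in [6, 7]  -> 2 point(s)
  x = 8: RHS = 12, y in [5, 8]  -> 2 point(s)
  x = 10: RHS = 0, y in [0]  -> 1 point(s)
  x = 11: RHS = 3, y in [4, 9]  -> 2 point(s)
Affine points: 9. Add the point at infinity: total = 10.

#E(F_13) = 10


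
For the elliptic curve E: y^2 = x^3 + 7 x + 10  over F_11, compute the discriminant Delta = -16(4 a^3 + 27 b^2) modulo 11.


4 a^3 + 27 b^2 = 4*7^3 + 27*10^2 = 1372 + 2700 = 4072
Delta = -16 * (4072) = -65152
Delta mod 11 = 1

Delta = 1 (mod 11)


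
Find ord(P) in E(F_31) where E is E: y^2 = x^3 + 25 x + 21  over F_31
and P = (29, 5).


Compute successive multiples of P until we hit O:
  1P = (29, 5)
  2P = (18, 14)
  3P = (19, 15)
  4P = (15, 12)
  5P = (26, 9)
  6P = (26, 22)
  7P = (15, 19)
  8P = (19, 16)
  ... (continuing to 11P)
  11P = O

ord(P) = 11


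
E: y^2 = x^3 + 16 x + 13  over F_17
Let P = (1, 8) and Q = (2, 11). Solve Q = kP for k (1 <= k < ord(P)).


Enumerate multiples of P until we hit Q = (2, 11):
  1P = (1, 8)
  2P = (2, 11)
Match found at i = 2.

k = 2


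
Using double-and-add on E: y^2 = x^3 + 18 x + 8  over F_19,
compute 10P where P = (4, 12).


k = 10 = 1010_2 (binary, LSB first: 0101)
Double-and-add from P = (4, 12):
  bit 0 = 0: acc unchanged = O
  bit 1 = 1: acc = O + (15, 10) = (15, 10)
  bit 2 = 0: acc unchanged = (15, 10)
  bit 3 = 1: acc = (15, 10) + (9, 14) = (6, 3)

10P = (6, 3)


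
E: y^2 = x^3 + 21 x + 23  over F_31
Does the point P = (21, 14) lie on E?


Check whether y^2 = x^3 + 21 x + 23 (mod 31) for (x, y) = (21, 14).
LHS: y^2 = 14^2 mod 31 = 10
RHS: x^3 + 21 x + 23 = 21^3 + 21*21 + 23 mod 31 = 22
LHS != RHS

No, not on the curve


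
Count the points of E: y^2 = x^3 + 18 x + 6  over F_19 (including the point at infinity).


For each x in F_19, count y with y^2 = x^3 + 18 x + 6 mod 19:
  x = 0: RHS = 6, y in [5, 14]  -> 2 point(s)
  x = 1: RHS = 6, y in [5, 14]  -> 2 point(s)
  x = 3: RHS = 11, y in [7, 12]  -> 2 point(s)
  x = 4: RHS = 9, y in [3, 16]  -> 2 point(s)
  x = 6: RHS = 7, y in [8, 11]  -> 2 point(s)
  x = 7: RHS = 0, y in [0]  -> 1 point(s)
  x = 8: RHS = 16, y in [4, 15]  -> 2 point(s)
  x = 9: RHS = 4, y in [2, 17]  -> 2 point(s)
  x = 13: RHS = 5, y in [9, 10]  -> 2 point(s)
  x = 14: RHS = 0, y in [0]  -> 1 point(s)
  x = 16: RHS = 1, y in [1, 18]  -> 2 point(s)
  x = 17: RHS = 0, y in [0]  -> 1 point(s)
  x = 18: RHS = 6, y in [5, 14]  -> 2 point(s)
Affine points: 23. Add the point at infinity: total = 24.

#E(F_19) = 24


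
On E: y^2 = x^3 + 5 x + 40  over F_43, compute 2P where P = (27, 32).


Doubling: s = (3 x1^2 + a) / (2 y1)
s = (3*27^2 + 5) / (2*32) mod 43 = 2
x3 = s^2 - 2 x1 mod 43 = 2^2 - 2*27 = 36
y3 = s (x1 - x3) - y1 mod 43 = 2 * (27 - 36) - 32 = 36

2P = (36, 36)


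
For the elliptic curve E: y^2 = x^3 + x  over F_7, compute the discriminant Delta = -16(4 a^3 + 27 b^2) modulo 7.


4 a^3 + 27 b^2 = 4*1^3 + 27*0^2 = 4 + 0 = 4
Delta = -16 * (4) = -64
Delta mod 7 = 6

Delta = 6 (mod 7)


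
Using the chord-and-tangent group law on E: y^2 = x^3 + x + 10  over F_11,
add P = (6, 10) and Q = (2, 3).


P != Q, so use the chord formula.
s = (y2 - y1) / (x2 - x1) = (4) / (7) mod 11 = 10
x3 = s^2 - x1 - x2 mod 11 = 10^2 - 6 - 2 = 4
y3 = s (x1 - x3) - y1 mod 11 = 10 * (6 - 4) - 10 = 10

P + Q = (4, 10)


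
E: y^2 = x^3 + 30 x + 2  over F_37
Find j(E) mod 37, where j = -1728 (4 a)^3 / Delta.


Delta = -16(4 a^3 + 27 b^2) mod 37 = 22
-1728 * (4 a)^3 = -1728 * (4*30)^3 mod 37 = 27
j = 27 * 22^(-1) mod 37 = 13

j = 13 (mod 37)


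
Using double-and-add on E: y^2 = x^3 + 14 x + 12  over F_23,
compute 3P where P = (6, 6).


k = 3 = 11_2 (binary, LSB first: 11)
Double-and-add from P = (6, 6):
  bit 0 = 1: acc = O + (6, 6) = (6, 6)
  bit 1 = 1: acc = (6, 6) + (0, 9) = (0, 14)

3P = (0, 14)


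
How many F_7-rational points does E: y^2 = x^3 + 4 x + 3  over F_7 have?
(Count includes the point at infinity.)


For each x in F_7, count y with y^2 = x^3 + 4 x + 3 mod 7:
  x = 1: RHS = 1, y in [1, 6]  -> 2 point(s)
  x = 3: RHS = 0, y in [0]  -> 1 point(s)
  x = 5: RHS = 1, y in [1, 6]  -> 2 point(s)
Affine points: 5. Add the point at infinity: total = 6.

#E(F_7) = 6


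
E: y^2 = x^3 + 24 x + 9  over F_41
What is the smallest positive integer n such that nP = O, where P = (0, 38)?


Compute successive multiples of P until we hit O:
  1P = (0, 38)
  2P = (16, 26)
  3P = (23, 10)
  4P = (27, 2)
  5P = (34, 21)
  6P = (38, 22)
  7P = (36, 16)
  8P = (26, 28)
  ... (continuing to 26P)
  26P = O

ord(P) = 26


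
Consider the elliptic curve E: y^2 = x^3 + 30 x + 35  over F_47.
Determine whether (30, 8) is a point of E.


Check whether y^2 = x^3 + 30 x + 35 (mod 47) for (x, y) = (30, 8).
LHS: y^2 = 8^2 mod 47 = 17
RHS: x^3 + 30 x + 35 = 30^3 + 30*30 + 35 mod 47 = 17
LHS = RHS

Yes, on the curve


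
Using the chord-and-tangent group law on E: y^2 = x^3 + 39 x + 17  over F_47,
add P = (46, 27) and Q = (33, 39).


P != Q, so use the chord formula.
s = (y2 - y1) / (x2 - x1) = (12) / (34) mod 47 = 28
x3 = s^2 - x1 - x2 mod 47 = 28^2 - 46 - 33 = 0
y3 = s (x1 - x3) - y1 mod 47 = 28 * (46 - 0) - 27 = 39

P + Q = (0, 39)


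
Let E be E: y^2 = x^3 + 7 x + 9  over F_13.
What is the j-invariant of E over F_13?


Delta = -16(4 a^3 + 27 b^2) mod 13 = 9
-1728 * (4 a)^3 = -1728 * (4*7)^3 mod 13 = 8
j = 8 * 9^(-1) mod 13 = 11

j = 11 (mod 13)


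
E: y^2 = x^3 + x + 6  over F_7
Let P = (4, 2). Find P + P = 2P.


Doubling: s = (3 x1^2 + a) / (2 y1)
s = (3*4^2 + 1) / (2*2) mod 7 = 0
x3 = s^2 - 2 x1 mod 7 = 0^2 - 2*4 = 6
y3 = s (x1 - x3) - y1 mod 7 = 0 * (4 - 6) - 2 = 5

2P = (6, 5)


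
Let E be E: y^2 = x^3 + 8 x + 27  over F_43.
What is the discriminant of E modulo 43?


4 a^3 + 27 b^2 = 4*8^3 + 27*27^2 = 2048 + 19683 = 21731
Delta = -16 * (21731) = -347696
Delta mod 43 = 2

Delta = 2 (mod 43)


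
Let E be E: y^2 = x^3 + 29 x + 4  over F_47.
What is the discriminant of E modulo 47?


4 a^3 + 27 b^2 = 4*29^3 + 27*4^2 = 97556 + 432 = 97988
Delta = -16 * (97988) = -1567808
Delta mod 47 = 18

Delta = 18 (mod 47)


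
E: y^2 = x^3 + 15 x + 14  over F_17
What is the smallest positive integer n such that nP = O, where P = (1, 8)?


Compute successive multiples of P until we hit O:
  1P = (1, 8)
  2P = (16, 7)
  3P = (13, 3)
  4P = (4, 6)
  5P = (3, 16)
  6P = (12, 16)
  7P = (2, 16)
  8P = (10, 5)
  ... (continuing to 18P)
  18P = O

ord(P) = 18


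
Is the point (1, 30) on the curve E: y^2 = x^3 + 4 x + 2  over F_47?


Check whether y^2 = x^3 + 4 x + 2 (mod 47) for (x, y) = (1, 30).
LHS: y^2 = 30^2 mod 47 = 7
RHS: x^3 + 4 x + 2 = 1^3 + 4*1 + 2 mod 47 = 7
LHS = RHS

Yes, on the curve


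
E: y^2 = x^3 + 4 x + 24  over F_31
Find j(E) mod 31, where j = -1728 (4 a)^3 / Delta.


Delta = -16(4 a^3 + 27 b^2) mod 31 = 1
-1728 * (4 a)^3 = -1728 * (4*4)^3 mod 31 = 1
j = 1 * 1^(-1) mod 31 = 1

j = 1 (mod 31)


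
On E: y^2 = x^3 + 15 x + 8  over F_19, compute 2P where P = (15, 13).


Doubling: s = (3 x1^2 + a) / (2 y1)
s = (3*15^2 + 15) / (2*13) mod 19 = 9
x3 = s^2 - 2 x1 mod 19 = 9^2 - 2*15 = 13
y3 = s (x1 - x3) - y1 mod 19 = 9 * (15 - 13) - 13 = 5

2P = (13, 5)


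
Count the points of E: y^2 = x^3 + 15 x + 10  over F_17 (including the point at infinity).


For each x in F_17, count y with y^2 = x^3 + 15 x + 10 mod 17:
  x = 1: RHS = 9, y in [3, 14]  -> 2 point(s)
  x = 4: RHS = 15, y in [7, 10]  -> 2 point(s)
  x = 7: RHS = 16, y in [4, 13]  -> 2 point(s)
  x = 8: RHS = 13, y in [8, 9]  -> 2 point(s)
  x = 10: RHS = 4, y in [2, 15]  -> 2 point(s)
Affine points: 10. Add the point at infinity: total = 11.

#E(F_17) = 11


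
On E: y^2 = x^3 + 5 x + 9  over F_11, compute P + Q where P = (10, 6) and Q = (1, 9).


P != Q, so use the chord formula.
s = (y2 - y1) / (x2 - x1) = (3) / (2) mod 11 = 7
x3 = s^2 - x1 - x2 mod 11 = 7^2 - 10 - 1 = 5
y3 = s (x1 - x3) - y1 mod 11 = 7 * (10 - 5) - 6 = 7

P + Q = (5, 7)


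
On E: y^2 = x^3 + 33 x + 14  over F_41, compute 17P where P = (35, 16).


k = 17 = 10001_2 (binary, LSB first: 10001)
Double-and-add from P = (35, 16):
  bit 0 = 1: acc = O + (35, 16) = (35, 16)
  bit 1 = 0: acc unchanged = (35, 16)
  bit 2 = 0: acc unchanged = (35, 16)
  bit 3 = 0: acc unchanged = (35, 16)
  bit 4 = 1: acc = (35, 16) + (40, 29) = (40, 12)

17P = (40, 12)


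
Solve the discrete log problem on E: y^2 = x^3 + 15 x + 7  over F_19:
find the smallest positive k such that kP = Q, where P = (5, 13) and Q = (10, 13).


Enumerate multiples of P until we hit Q = (10, 13):
  1P = (5, 13)
  2P = (13, 9)
  3P = (6, 16)
  4P = (17, 8)
  5P = (1, 17)
  6P = (14, 15)
  7P = (16, 12)
  8P = (9, 15)
  9P = (10, 13)
Match found at i = 9.

k = 9


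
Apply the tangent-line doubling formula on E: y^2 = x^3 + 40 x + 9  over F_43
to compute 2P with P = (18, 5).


Doubling: s = (3 x1^2 + a) / (2 y1)
s = (3*18^2 + 40) / (2*5) mod 43 = 41
x3 = s^2 - 2 x1 mod 43 = 41^2 - 2*18 = 11
y3 = s (x1 - x3) - y1 mod 43 = 41 * (18 - 11) - 5 = 24

2P = (11, 24)


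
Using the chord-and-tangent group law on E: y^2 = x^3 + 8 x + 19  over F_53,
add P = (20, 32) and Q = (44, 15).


P != Q, so use the chord formula.
s = (y2 - y1) / (x2 - x1) = (36) / (24) mod 53 = 28
x3 = s^2 - x1 - x2 mod 53 = 28^2 - 20 - 44 = 31
y3 = s (x1 - x3) - y1 mod 53 = 28 * (20 - 31) - 32 = 31

P + Q = (31, 31)


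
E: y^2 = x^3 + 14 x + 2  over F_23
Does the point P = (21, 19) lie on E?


Check whether y^2 = x^3 + 14 x + 2 (mod 23) for (x, y) = (21, 19).
LHS: y^2 = 19^2 mod 23 = 16
RHS: x^3 + 14 x + 2 = 21^3 + 14*21 + 2 mod 23 = 12
LHS != RHS

No, not on the curve


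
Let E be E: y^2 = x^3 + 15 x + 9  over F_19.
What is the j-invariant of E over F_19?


Delta = -16(4 a^3 + 27 b^2) mod 19 = 17
-1728 * (4 a)^3 = -1728 * (4*15)^3 mod 19 = 8
j = 8 * 17^(-1) mod 19 = 15

j = 15 (mod 19)


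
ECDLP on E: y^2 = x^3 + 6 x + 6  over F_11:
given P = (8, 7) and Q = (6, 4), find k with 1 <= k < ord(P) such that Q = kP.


Enumerate multiples of P until we hit Q = (6, 4):
  1P = (8, 7)
  2P = (6, 4)
Match found at i = 2.

k = 2


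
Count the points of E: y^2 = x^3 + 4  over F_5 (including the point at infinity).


For each x in F_5, count y with y^2 = x^3 + 0 x + 4 mod 5:
  x = 0: RHS = 4, y in [2, 3]  -> 2 point(s)
  x = 1: RHS = 0, y in [0]  -> 1 point(s)
  x = 3: RHS = 1, y in [1, 4]  -> 2 point(s)
Affine points: 5. Add the point at infinity: total = 6.

#E(F_5) = 6


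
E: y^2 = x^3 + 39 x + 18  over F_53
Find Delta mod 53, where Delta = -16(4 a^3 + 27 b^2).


4 a^3 + 27 b^2 = 4*39^3 + 27*18^2 = 237276 + 8748 = 246024
Delta = -16 * (246024) = -3936384
Delta mod 53 = 32

Delta = 32 (mod 53)


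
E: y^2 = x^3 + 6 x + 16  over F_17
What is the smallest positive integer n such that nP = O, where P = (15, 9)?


Compute successive multiples of P until we hit O:
  1P = (15, 9)
  2P = (5, 1)
  3P = (16, 14)
  4P = (11, 11)
  5P = (4, 11)
  6P = (0, 13)
  7P = (6, 9)
  8P = (13, 8)
  ... (continuing to 22P)
  22P = O

ord(P) = 22


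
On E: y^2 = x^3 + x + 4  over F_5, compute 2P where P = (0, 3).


k = 2 = 10_2 (binary, LSB first: 01)
Double-and-add from P = (0, 3):
  bit 0 = 0: acc unchanged = O
  bit 1 = 1: acc = O + (1, 1) = (1, 1)

2P = (1, 1)


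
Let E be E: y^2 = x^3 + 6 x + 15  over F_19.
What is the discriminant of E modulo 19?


4 a^3 + 27 b^2 = 4*6^3 + 27*15^2 = 864 + 6075 = 6939
Delta = -16 * (6939) = -111024
Delta mod 19 = 12

Delta = 12 (mod 19)


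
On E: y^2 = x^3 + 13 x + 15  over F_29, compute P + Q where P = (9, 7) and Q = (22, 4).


P != Q, so use the chord formula.
s = (y2 - y1) / (x2 - x1) = (26) / (13) mod 29 = 2
x3 = s^2 - x1 - x2 mod 29 = 2^2 - 9 - 22 = 2
y3 = s (x1 - x3) - y1 mod 29 = 2 * (9 - 2) - 7 = 7

P + Q = (2, 7)


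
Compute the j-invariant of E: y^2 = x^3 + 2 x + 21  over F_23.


Delta = -16(4 a^3 + 27 b^2) mod 23 = 14
-1728 * (4 a)^3 = -1728 * (4*2)^3 mod 23 = 5
j = 5 * 14^(-1) mod 23 = 2

j = 2 (mod 23)


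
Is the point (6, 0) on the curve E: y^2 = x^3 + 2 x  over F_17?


Check whether y^2 = x^3 + 2 x + 0 (mod 17) for (x, y) = (6, 0).
LHS: y^2 = 0^2 mod 17 = 0
RHS: x^3 + 2 x + 0 = 6^3 + 2*6 + 0 mod 17 = 7
LHS != RHS

No, not on the curve


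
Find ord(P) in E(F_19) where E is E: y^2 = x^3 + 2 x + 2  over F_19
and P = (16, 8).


Compute successive multiples of P until we hit O:
  1P = (16, 8)
  2P = (15, 14)
  3P = (5, 2)
  4P = (14, 0)
  5P = (5, 17)
  6P = (15, 5)
  7P = (16, 11)
  8P = O

ord(P) = 8


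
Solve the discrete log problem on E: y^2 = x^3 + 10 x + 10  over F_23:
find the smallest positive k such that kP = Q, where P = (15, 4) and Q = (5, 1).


Enumerate multiples of P until we hit Q = (5, 1):
  1P = (15, 4)
  2P = (11, 5)
  3P = (10, 12)
  4P = (7, 20)
  5P = (5, 22)
  6P = (9, 22)
  7P = (8, 21)
  8P = (12, 15)
  9P = (12, 8)
  10P = (8, 2)
  11P = (9, 1)
  12P = (5, 1)
Match found at i = 12.

k = 12


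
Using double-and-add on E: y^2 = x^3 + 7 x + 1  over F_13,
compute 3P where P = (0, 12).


k = 3 = 11_2 (binary, LSB first: 11)
Double-and-add from P = (0, 12):
  bit 0 = 1: acc = O + (0, 12) = (0, 12)
  bit 1 = 1: acc = (0, 12) + (9, 0) = (0, 1)

3P = (0, 1)


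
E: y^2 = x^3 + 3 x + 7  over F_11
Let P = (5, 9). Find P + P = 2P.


Doubling: s = (3 x1^2 + a) / (2 y1)
s = (3*5^2 + 3) / (2*9) mod 11 = 8
x3 = s^2 - 2 x1 mod 11 = 8^2 - 2*5 = 10
y3 = s (x1 - x3) - y1 mod 11 = 8 * (5 - 10) - 9 = 6

2P = (10, 6)


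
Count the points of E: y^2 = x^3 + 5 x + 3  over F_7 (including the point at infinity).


For each x in F_7, count y with y^2 = x^3 + 5 x + 3 mod 7:
  x = 1: RHS = 2, y in [3, 4]  -> 2 point(s)
  x = 2: RHS = 0, y in [0]  -> 1 point(s)
  x = 6: RHS = 4, y in [2, 5]  -> 2 point(s)
Affine points: 5. Add the point at infinity: total = 6.

#E(F_7) = 6


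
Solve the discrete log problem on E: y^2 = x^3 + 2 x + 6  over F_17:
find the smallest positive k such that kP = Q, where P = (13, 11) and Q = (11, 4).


Enumerate multiples of P until we hit Q = (11, 4):
  1P = (13, 11)
  2P = (6, 8)
  3P = (2, 1)
  4P = (1, 3)
  5P = (11, 13)
  6P = (11, 4)
Match found at i = 6.

k = 6


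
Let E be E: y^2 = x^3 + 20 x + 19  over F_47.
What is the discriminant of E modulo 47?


4 a^3 + 27 b^2 = 4*20^3 + 27*19^2 = 32000 + 9747 = 41747
Delta = -16 * (41747) = -667952
Delta mod 47 = 12

Delta = 12 (mod 47)


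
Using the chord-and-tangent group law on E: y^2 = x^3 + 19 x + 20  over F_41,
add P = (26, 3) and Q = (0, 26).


P != Q, so use the chord formula.
s = (y2 - y1) / (x2 - x1) = (23) / (15) mod 41 = 7
x3 = s^2 - x1 - x2 mod 41 = 7^2 - 26 - 0 = 23
y3 = s (x1 - x3) - y1 mod 41 = 7 * (26 - 23) - 3 = 18

P + Q = (23, 18)


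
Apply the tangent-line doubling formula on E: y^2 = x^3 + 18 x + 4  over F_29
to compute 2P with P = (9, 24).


Doubling: s = (3 x1^2 + a) / (2 y1)
s = (3*9^2 + 18) / (2*24) mod 29 = 0
x3 = s^2 - 2 x1 mod 29 = 0^2 - 2*9 = 11
y3 = s (x1 - x3) - y1 mod 29 = 0 * (9 - 11) - 24 = 5

2P = (11, 5)


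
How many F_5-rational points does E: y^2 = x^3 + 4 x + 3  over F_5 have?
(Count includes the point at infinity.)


For each x in F_5, count y with y^2 = x^3 + 4 x + 3 mod 5:
  x = 2: RHS = 4, y in [2, 3]  -> 2 point(s)
Affine points: 2. Add the point at infinity: total = 3.

#E(F_5) = 3


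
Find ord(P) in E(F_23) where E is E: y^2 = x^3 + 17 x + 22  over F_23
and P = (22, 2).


Compute successive multiples of P until we hit O:
  1P = (22, 2)
  2P = (4, 19)
  3P = (15, 8)
  4P = (21, 7)
  5P = (5, 5)
  6P = (2, 8)
  7P = (3, 13)
  8P = (7, 22)
  ... (continuing to 27P)
  27P = O

ord(P) = 27


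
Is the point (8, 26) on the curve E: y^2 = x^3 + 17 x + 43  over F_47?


Check whether y^2 = x^3 + 17 x + 43 (mod 47) for (x, y) = (8, 26).
LHS: y^2 = 26^2 mod 47 = 18
RHS: x^3 + 17 x + 43 = 8^3 + 17*8 + 43 mod 47 = 33
LHS != RHS

No, not on the curve


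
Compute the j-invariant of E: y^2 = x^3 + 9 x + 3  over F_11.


Delta = -16(4 a^3 + 27 b^2) mod 11 = 1
-1728 * (4 a)^3 = -1728 * (4*9)^3 mod 11 = 6
j = 6 * 1^(-1) mod 11 = 6

j = 6 (mod 11)


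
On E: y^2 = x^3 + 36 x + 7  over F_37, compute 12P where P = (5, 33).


k = 12 = 1100_2 (binary, LSB first: 0011)
Double-and-add from P = (5, 33):
  bit 0 = 0: acc unchanged = O
  bit 1 = 0: acc unchanged = O
  bit 2 = 1: acc = O + (8, 17) = (8, 17)
  bit 3 = 1: acc = (8, 17) + (25, 17) = (4, 20)

12P = (4, 20)


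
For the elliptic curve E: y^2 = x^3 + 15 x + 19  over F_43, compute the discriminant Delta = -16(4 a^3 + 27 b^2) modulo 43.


4 a^3 + 27 b^2 = 4*15^3 + 27*19^2 = 13500 + 9747 = 23247
Delta = -16 * (23247) = -371952
Delta mod 43 = 41

Delta = 41 (mod 43)


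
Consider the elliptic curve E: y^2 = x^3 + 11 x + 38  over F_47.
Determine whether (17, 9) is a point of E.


Check whether y^2 = x^3 + 11 x + 38 (mod 47) for (x, y) = (17, 9).
LHS: y^2 = 9^2 mod 47 = 34
RHS: x^3 + 11 x + 38 = 17^3 + 11*17 + 38 mod 47 = 15
LHS != RHS

No, not on the curve


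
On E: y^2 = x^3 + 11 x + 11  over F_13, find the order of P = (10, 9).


Compute successive multiples of P until we hit O:
  1P = (10, 9)
  2P = (5, 3)
  3P = (1, 7)
  4P = (12, 5)
  5P = (8, 0)
  6P = (12, 8)
  7P = (1, 6)
  8P = (5, 10)
  ... (continuing to 10P)
  10P = O

ord(P) = 10


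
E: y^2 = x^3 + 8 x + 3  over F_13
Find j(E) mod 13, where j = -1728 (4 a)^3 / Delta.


Delta = -16(4 a^3 + 27 b^2) mod 13 = 4
-1728 * (4 a)^3 = -1728 * (4*8)^3 mod 13 = 8
j = 8 * 4^(-1) mod 13 = 2

j = 2 (mod 13)


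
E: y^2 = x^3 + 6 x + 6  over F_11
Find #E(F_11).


For each x in F_11, count y with y^2 = x^3 + 6 x + 6 mod 11:
  x = 2: RHS = 4, y in [2, 9]  -> 2 point(s)
  x = 6: RHS = 5, y in [4, 7]  -> 2 point(s)
  x = 8: RHS = 5, y in [4, 7]  -> 2 point(s)
Affine points: 6. Add the point at infinity: total = 7.

#E(F_11) = 7


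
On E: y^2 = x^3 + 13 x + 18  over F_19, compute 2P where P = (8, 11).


Doubling: s = (3 x1^2 + a) / (2 y1)
s = (3*8^2 + 13) / (2*11) mod 19 = 5
x3 = s^2 - 2 x1 mod 19 = 5^2 - 2*8 = 9
y3 = s (x1 - x3) - y1 mod 19 = 5 * (8 - 9) - 11 = 3

2P = (9, 3)


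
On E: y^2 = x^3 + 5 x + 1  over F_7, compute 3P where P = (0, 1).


k = 3 = 11_2 (binary, LSB first: 11)
Double-and-add from P = (0, 1):
  bit 0 = 1: acc = O + (0, 1) = (0, 1)
  bit 1 = 1: acc = (0, 1) + (1, 0) = (0, 6)

3P = (0, 6)


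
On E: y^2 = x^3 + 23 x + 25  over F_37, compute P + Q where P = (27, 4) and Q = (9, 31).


P != Q, so use the chord formula.
s = (y2 - y1) / (x2 - x1) = (27) / (19) mod 37 = 17
x3 = s^2 - x1 - x2 mod 37 = 17^2 - 27 - 9 = 31
y3 = s (x1 - x3) - y1 mod 37 = 17 * (27 - 31) - 4 = 2

P + Q = (31, 2)


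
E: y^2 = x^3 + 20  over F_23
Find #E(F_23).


For each x in F_23, count y with y^2 = x^3 + 0 x + 20 mod 23:
  x = 3: RHS = 1, y in [1, 22]  -> 2 point(s)
  x = 6: RHS = 6, y in [11, 12]  -> 2 point(s)
  x = 7: RHS = 18, y in [8, 15]  -> 2 point(s)
  x = 8: RHS = 3, y in [7, 16]  -> 2 point(s)
  x = 9: RHS = 13, y in [6, 17]  -> 2 point(s)
  x = 10: RHS = 8, y in [10, 13]  -> 2 point(s)
  x = 12: RHS = 0, y in [0]  -> 1 point(s)
  x = 13: RHS = 9, y in [3, 20]  -> 2 point(s)
  x = 14: RHS = 4, y in [2, 21]  -> 2 point(s)
  x = 19: RHS = 2, y in [5, 18]  -> 2 point(s)
  x = 20: RHS = 16, y in [4, 19]  -> 2 point(s)
  x = 21: RHS = 12, y in [9, 14]  -> 2 point(s)
Affine points: 23. Add the point at infinity: total = 24.

#E(F_23) = 24


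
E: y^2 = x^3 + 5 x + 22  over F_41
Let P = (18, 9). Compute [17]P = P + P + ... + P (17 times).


k = 17 = 10001_2 (binary, LSB first: 10001)
Double-and-add from P = (18, 9):
  bit 0 = 1: acc = O + (18, 9) = (18, 9)
  bit 1 = 0: acc unchanged = (18, 9)
  bit 2 = 0: acc unchanged = (18, 9)
  bit 3 = 0: acc unchanged = (18, 9)
  bit 4 = 1: acc = (18, 9) + (3, 8) = (18, 32)

17P = (18, 32)


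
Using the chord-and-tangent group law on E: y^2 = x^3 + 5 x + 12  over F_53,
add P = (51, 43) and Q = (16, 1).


P != Q, so use the chord formula.
s = (y2 - y1) / (x2 - x1) = (11) / (18) mod 53 = 33
x3 = s^2 - x1 - x2 mod 53 = 33^2 - 51 - 16 = 15
y3 = s (x1 - x3) - y1 mod 53 = 33 * (51 - 15) - 43 = 32

P + Q = (15, 32)


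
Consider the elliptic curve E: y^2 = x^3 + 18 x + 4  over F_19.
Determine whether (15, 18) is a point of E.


Check whether y^2 = x^3 + 18 x + 4 (mod 19) for (x, y) = (15, 18).
LHS: y^2 = 18^2 mod 19 = 1
RHS: x^3 + 18 x + 4 = 15^3 + 18*15 + 4 mod 19 = 1
LHS = RHS

Yes, on the curve


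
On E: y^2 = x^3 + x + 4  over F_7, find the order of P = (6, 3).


Compute successive multiples of P until we hit O:
  1P = (6, 3)
  2P = (4, 3)
  3P = (4, 4)
  4P = (6, 4)
  5P = O

ord(P) = 5


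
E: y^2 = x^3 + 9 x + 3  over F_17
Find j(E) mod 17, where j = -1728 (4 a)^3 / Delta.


Delta = -16(4 a^3 + 27 b^2) mod 17 = 14
-1728 * (4 a)^3 = -1728 * (4*9)^3 mod 17 = 14
j = 14 * 14^(-1) mod 17 = 1

j = 1 (mod 17)


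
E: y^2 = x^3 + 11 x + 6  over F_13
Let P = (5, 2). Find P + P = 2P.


Doubling: s = (3 x1^2 + a) / (2 y1)
s = (3*5^2 + 11) / (2*2) mod 13 = 2
x3 = s^2 - 2 x1 mod 13 = 2^2 - 2*5 = 7
y3 = s (x1 - x3) - y1 mod 13 = 2 * (5 - 7) - 2 = 7

2P = (7, 7)


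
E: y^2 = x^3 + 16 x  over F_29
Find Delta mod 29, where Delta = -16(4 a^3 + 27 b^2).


4 a^3 + 27 b^2 = 4*16^3 + 27*0^2 = 16384 + 0 = 16384
Delta = -16 * (16384) = -262144
Delta mod 29 = 16

Delta = 16 (mod 29)


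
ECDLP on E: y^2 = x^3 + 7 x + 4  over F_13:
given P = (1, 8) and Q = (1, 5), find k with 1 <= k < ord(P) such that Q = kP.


Enumerate multiples of P until we hit Q = (1, 5):
  1P = (1, 8)
  2P = (12, 3)
  3P = (3, 0)
  4P = (12, 10)
  5P = (1, 5)
Match found at i = 5.

k = 5


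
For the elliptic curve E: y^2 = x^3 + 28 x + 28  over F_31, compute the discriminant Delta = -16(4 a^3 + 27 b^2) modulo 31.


4 a^3 + 27 b^2 = 4*28^3 + 27*28^2 = 87808 + 21168 = 108976
Delta = -16 * (108976) = -1743616
Delta mod 31 = 10

Delta = 10 (mod 31)


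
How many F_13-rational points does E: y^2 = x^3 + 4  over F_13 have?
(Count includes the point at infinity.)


For each x in F_13, count y with y^2 = x^3 + 0 x + 4 mod 13:
  x = 0: RHS = 4, y in [2, 11]  -> 2 point(s)
  x = 2: RHS = 12, y in [5, 8]  -> 2 point(s)
  x = 4: RHS = 3, y in [4, 9]  -> 2 point(s)
  x = 5: RHS = 12, y in [5, 8]  -> 2 point(s)
  x = 6: RHS = 12, y in [5, 8]  -> 2 point(s)
  x = 7: RHS = 9, y in [3, 10]  -> 2 point(s)
  x = 8: RHS = 9, y in [3, 10]  -> 2 point(s)
  x = 10: RHS = 3, y in [4, 9]  -> 2 point(s)
  x = 11: RHS = 9, y in [3, 10]  -> 2 point(s)
  x = 12: RHS = 3, y in [4, 9]  -> 2 point(s)
Affine points: 20. Add the point at infinity: total = 21.

#E(F_13) = 21


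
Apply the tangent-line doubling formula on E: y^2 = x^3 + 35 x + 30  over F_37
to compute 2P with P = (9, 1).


Doubling: s = (3 x1^2 + a) / (2 y1)
s = (3*9^2 + 35) / (2*1) mod 37 = 28
x3 = s^2 - 2 x1 mod 37 = 28^2 - 2*9 = 26
y3 = s (x1 - x3) - y1 mod 37 = 28 * (9 - 26) - 1 = 4

2P = (26, 4)


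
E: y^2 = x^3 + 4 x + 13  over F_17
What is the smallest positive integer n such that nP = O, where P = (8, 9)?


Compute successive multiples of P until we hit O:
  1P = (8, 9)
  2P = (14, 5)
  3P = (3, 16)
  4P = (10, 4)
  5P = (1, 16)
  6P = (9, 9)
  7P = (0, 8)
  8P = (13, 1)
  ... (continuing to 25P)
  25P = O

ord(P) = 25


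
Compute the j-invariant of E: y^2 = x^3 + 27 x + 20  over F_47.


Delta = -16(4 a^3 + 27 b^2) mod 47 = 1
-1728 * (4 a)^3 = -1728 * (4*27)^3 mod 47 = 10
j = 10 * 1^(-1) mod 47 = 10

j = 10 (mod 47)


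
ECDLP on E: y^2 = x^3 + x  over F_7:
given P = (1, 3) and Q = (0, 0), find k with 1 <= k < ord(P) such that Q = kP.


Enumerate multiples of P until we hit Q = (0, 0):
  1P = (1, 3)
  2P = (0, 0)
Match found at i = 2.

k = 2


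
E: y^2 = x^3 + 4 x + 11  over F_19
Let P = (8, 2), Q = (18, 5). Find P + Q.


P != Q, so use the chord formula.
s = (y2 - y1) / (x2 - x1) = (3) / (10) mod 19 = 6
x3 = s^2 - x1 - x2 mod 19 = 6^2 - 8 - 18 = 10
y3 = s (x1 - x3) - y1 mod 19 = 6 * (8 - 10) - 2 = 5

P + Q = (10, 5)


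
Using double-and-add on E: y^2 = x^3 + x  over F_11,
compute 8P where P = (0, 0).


k = 8 = 1000_2 (binary, LSB first: 0001)
Double-and-add from P = (0, 0):
  bit 0 = 0: acc unchanged = O
  bit 1 = 0: acc unchanged = O
  bit 2 = 0: acc unchanged = O
  bit 3 = 1: acc = O + O = O

8P = O


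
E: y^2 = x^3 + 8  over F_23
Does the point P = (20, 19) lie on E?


Check whether y^2 = x^3 + 0 x + 8 (mod 23) for (x, y) = (20, 19).
LHS: y^2 = 19^2 mod 23 = 16
RHS: x^3 + 0 x + 8 = 20^3 + 0*20 + 8 mod 23 = 4
LHS != RHS

No, not on the curve


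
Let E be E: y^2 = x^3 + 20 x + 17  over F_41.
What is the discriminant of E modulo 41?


4 a^3 + 27 b^2 = 4*20^3 + 27*17^2 = 32000 + 7803 = 39803
Delta = -16 * (39803) = -636848
Delta mod 41 = 5

Delta = 5 (mod 41)


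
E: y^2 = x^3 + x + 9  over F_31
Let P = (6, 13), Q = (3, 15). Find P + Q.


P != Q, so use the chord formula.
s = (y2 - y1) / (x2 - x1) = (2) / (28) mod 31 = 20
x3 = s^2 - x1 - x2 mod 31 = 20^2 - 6 - 3 = 19
y3 = s (x1 - x3) - y1 mod 31 = 20 * (6 - 19) - 13 = 6

P + Q = (19, 6)


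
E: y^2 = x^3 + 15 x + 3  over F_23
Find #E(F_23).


For each x in F_23, count y with y^2 = x^3 + 15 x + 3 mod 23:
  x = 0: RHS = 3, y in [7, 16]  -> 2 point(s)
  x = 2: RHS = 18, y in [8, 15]  -> 2 point(s)
  x = 3: RHS = 6, y in [11, 12]  -> 2 point(s)
  x = 4: RHS = 12, y in [9, 14]  -> 2 point(s)
  x = 9: RHS = 16, y in [4, 19]  -> 2 point(s)
  x = 10: RHS = 3, y in [7, 16]  -> 2 point(s)
  x = 11: RHS = 4, y in [2, 21]  -> 2 point(s)
  x = 12: RHS = 2, y in [5, 18]  -> 2 point(s)
  x = 13: RHS = 3, y in [7, 16]  -> 2 point(s)
  x = 14: RHS = 13, y in [6, 17]  -> 2 point(s)
  x = 20: RHS = 0, y in [0]  -> 1 point(s)
Affine points: 21. Add the point at infinity: total = 22.

#E(F_23) = 22


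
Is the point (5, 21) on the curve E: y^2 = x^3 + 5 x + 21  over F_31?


Check whether y^2 = x^3 + 5 x + 21 (mod 31) for (x, y) = (5, 21).
LHS: y^2 = 21^2 mod 31 = 7
RHS: x^3 + 5 x + 21 = 5^3 + 5*5 + 21 mod 31 = 16
LHS != RHS

No, not on the curve


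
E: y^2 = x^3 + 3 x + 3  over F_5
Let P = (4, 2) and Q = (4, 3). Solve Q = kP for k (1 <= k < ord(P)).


Enumerate multiples of P until we hit Q = (4, 3):
  1P = (4, 2)
  2P = (3, 2)
  3P = (3, 3)
  4P = (4, 3)
Match found at i = 4.

k = 4


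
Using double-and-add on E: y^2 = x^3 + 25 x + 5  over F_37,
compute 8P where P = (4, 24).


k = 8 = 1000_2 (binary, LSB first: 0001)
Double-and-add from P = (4, 24):
  bit 0 = 0: acc unchanged = O
  bit 1 = 0: acc unchanged = O
  bit 2 = 0: acc unchanged = O
  bit 3 = 1: acc = O + (2, 10) = (2, 10)

8P = (2, 10)


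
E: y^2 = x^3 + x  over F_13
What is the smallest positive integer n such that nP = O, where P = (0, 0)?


Compute successive multiples of P until we hit O:
  1P = (0, 0)
  2P = O

ord(P) = 2


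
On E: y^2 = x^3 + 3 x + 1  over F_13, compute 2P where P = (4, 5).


Doubling: s = (3 x1^2 + a) / (2 y1)
s = (3*4^2 + 3) / (2*5) mod 13 = 9
x3 = s^2 - 2 x1 mod 13 = 9^2 - 2*4 = 8
y3 = s (x1 - x3) - y1 mod 13 = 9 * (4 - 8) - 5 = 11

2P = (8, 11)


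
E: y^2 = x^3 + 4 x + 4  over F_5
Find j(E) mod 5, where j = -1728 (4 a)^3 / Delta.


Delta = -16(4 a^3 + 27 b^2) mod 5 = 2
-1728 * (4 a)^3 = -1728 * (4*4)^3 mod 5 = 2
j = 2 * 2^(-1) mod 5 = 1

j = 1 (mod 5)


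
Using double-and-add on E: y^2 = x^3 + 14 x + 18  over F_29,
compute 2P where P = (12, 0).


k = 2 = 10_2 (binary, LSB first: 01)
Double-and-add from P = (12, 0):
  bit 0 = 0: acc unchanged = O
  bit 1 = 1: acc = O + O = O

2P = O


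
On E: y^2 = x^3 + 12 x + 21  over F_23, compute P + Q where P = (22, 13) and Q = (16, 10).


P != Q, so use the chord formula.
s = (y2 - y1) / (x2 - x1) = (20) / (17) mod 23 = 12
x3 = s^2 - x1 - x2 mod 23 = 12^2 - 22 - 16 = 14
y3 = s (x1 - x3) - y1 mod 23 = 12 * (22 - 14) - 13 = 14

P + Q = (14, 14)


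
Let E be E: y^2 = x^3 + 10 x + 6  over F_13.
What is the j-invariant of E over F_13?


Delta = -16(4 a^3 + 27 b^2) mod 13 = 8
-1728 * (4 a)^3 = -1728 * (4*10)^3 mod 13 = 1
j = 1 * 8^(-1) mod 13 = 5

j = 5 (mod 13)


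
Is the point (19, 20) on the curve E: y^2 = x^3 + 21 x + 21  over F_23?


Check whether y^2 = x^3 + 21 x + 21 (mod 23) for (x, y) = (19, 20).
LHS: y^2 = 20^2 mod 23 = 9
RHS: x^3 + 21 x + 21 = 19^3 + 21*19 + 21 mod 23 = 11
LHS != RHS

No, not on the curve


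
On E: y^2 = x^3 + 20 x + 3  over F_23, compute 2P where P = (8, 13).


Doubling: s = (3 x1^2 + a) / (2 y1)
s = (3*8^2 + 20) / (2*13) mod 23 = 17
x3 = s^2 - 2 x1 mod 23 = 17^2 - 2*8 = 20
y3 = s (x1 - x3) - y1 mod 23 = 17 * (8 - 20) - 13 = 13

2P = (20, 13)


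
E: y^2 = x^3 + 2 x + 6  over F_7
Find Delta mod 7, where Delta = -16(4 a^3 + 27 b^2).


4 a^3 + 27 b^2 = 4*2^3 + 27*6^2 = 32 + 972 = 1004
Delta = -16 * (1004) = -16064
Delta mod 7 = 1

Delta = 1 (mod 7)


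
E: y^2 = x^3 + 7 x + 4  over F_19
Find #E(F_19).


For each x in F_19, count y with y^2 = x^3 + 7 x + 4 mod 19:
  x = 0: RHS = 4, y in [2, 17]  -> 2 point(s)
  x = 2: RHS = 7, y in [8, 11]  -> 2 point(s)
  x = 4: RHS = 1, y in [1, 18]  -> 2 point(s)
  x = 7: RHS = 16, y in [4, 15]  -> 2 point(s)
  x = 9: RHS = 17, y in [6, 13]  -> 2 point(s)
  x = 11: RHS = 6, y in [5, 14]  -> 2 point(s)
  x = 12: RHS = 11, y in [7, 12]  -> 2 point(s)
  x = 15: RHS = 7, y in [8, 11]  -> 2 point(s)
  x = 17: RHS = 1, y in [1, 18]  -> 2 point(s)
Affine points: 18. Add the point at infinity: total = 19.

#E(F_19) = 19


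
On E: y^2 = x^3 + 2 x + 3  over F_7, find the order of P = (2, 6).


Compute successive multiples of P until we hit O:
  1P = (2, 6)
  2P = (3, 1)
  3P = (6, 0)
  4P = (3, 6)
  5P = (2, 1)
  6P = O

ord(P) = 6


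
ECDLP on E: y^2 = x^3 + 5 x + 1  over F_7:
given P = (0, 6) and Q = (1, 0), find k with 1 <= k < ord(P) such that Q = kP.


Enumerate multiples of P until we hit Q = (1, 0):
  1P = (0, 6)
  2P = (1, 0)
Match found at i = 2.

k = 2


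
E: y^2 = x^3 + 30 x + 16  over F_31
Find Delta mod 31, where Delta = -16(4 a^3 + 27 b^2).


4 a^3 + 27 b^2 = 4*30^3 + 27*16^2 = 108000 + 6912 = 114912
Delta = -16 * (114912) = -1838592
Delta mod 31 = 18

Delta = 18 (mod 31)


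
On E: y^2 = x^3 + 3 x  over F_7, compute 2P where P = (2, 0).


k = 2 = 10_2 (binary, LSB first: 01)
Double-and-add from P = (2, 0):
  bit 0 = 0: acc unchanged = O
  bit 1 = 1: acc = O + O = O

2P = O


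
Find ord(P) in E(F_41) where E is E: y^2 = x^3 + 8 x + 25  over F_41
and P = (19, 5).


Compute successive multiples of P until we hit O:
  1P = (19, 5)
  2P = (40, 4)
  3P = (27, 11)
  4P = (34, 35)
  5P = (33, 8)
  6P = (29, 28)
  7P = (11, 38)
  8P = (12, 2)
  ... (continuing to 36P)
  36P = O

ord(P) = 36


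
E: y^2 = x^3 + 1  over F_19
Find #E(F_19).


For each x in F_19, count y with y^2 = x^3 + 0 x + 1 mod 19:
  x = 0: RHS = 1, y in [1, 18]  -> 2 point(s)
  x = 2: RHS = 9, y in [3, 16]  -> 2 point(s)
  x = 3: RHS = 9, y in [3, 16]  -> 2 point(s)
  x = 8: RHS = 0, y in [0]  -> 1 point(s)
  x = 12: RHS = 0, y in [0]  -> 1 point(s)
  x = 14: RHS = 9, y in [3, 16]  -> 2 point(s)
  x = 18: RHS = 0, y in [0]  -> 1 point(s)
Affine points: 11. Add the point at infinity: total = 12.

#E(F_19) = 12


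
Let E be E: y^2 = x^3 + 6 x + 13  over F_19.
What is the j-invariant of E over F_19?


Delta = -16(4 a^3 + 27 b^2) mod 19 = 17
-1728 * (4 a)^3 = -1728 * (4*6)^3 mod 19 = 11
j = 11 * 17^(-1) mod 19 = 4

j = 4 (mod 19)


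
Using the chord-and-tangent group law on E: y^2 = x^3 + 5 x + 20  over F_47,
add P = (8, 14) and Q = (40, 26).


P != Q, so use the chord formula.
s = (y2 - y1) / (x2 - x1) = (12) / (32) mod 47 = 18
x3 = s^2 - x1 - x2 mod 47 = 18^2 - 8 - 40 = 41
y3 = s (x1 - x3) - y1 mod 47 = 18 * (8 - 41) - 14 = 3

P + Q = (41, 3)


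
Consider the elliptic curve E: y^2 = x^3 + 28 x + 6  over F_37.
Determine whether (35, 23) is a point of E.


Check whether y^2 = x^3 + 28 x + 6 (mod 37) for (x, y) = (35, 23).
LHS: y^2 = 23^2 mod 37 = 11
RHS: x^3 + 28 x + 6 = 35^3 + 28*35 + 6 mod 37 = 16
LHS != RHS

No, not on the curve


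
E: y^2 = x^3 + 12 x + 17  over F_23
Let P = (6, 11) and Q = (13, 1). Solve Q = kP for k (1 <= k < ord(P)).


Enumerate multiples of P until we hit Q = (13, 1):
  1P = (6, 11)
  2P = (13, 1)
Match found at i = 2.

k = 2


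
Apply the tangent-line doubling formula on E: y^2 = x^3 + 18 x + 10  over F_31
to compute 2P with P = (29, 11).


Doubling: s = (3 x1^2 + a) / (2 y1)
s = (3*29^2 + 18) / (2*11) mod 31 = 7
x3 = s^2 - 2 x1 mod 31 = 7^2 - 2*29 = 22
y3 = s (x1 - x3) - y1 mod 31 = 7 * (29 - 22) - 11 = 7

2P = (22, 7)


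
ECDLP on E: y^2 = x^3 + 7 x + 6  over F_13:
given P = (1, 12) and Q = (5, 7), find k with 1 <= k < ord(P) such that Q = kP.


Enumerate multiples of P until we hit Q = (5, 7):
  1P = (1, 12)
  2P = (10, 7)
  3P = (6, 11)
  4P = (5, 7)
Match found at i = 4.

k = 4


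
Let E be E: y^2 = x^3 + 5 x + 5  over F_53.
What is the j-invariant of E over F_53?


Delta = -16(4 a^3 + 27 b^2) mod 53 = 15
-1728 * (4 a)^3 = -1728 * (4*5)^3 mod 53 = 43
j = 43 * 15^(-1) mod 53 = 17

j = 17 (mod 53)


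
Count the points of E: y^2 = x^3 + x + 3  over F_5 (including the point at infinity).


For each x in F_5, count y with y^2 = x^3 + 1 x + 3 mod 5:
  x = 1: RHS = 0, y in [0]  -> 1 point(s)
  x = 4: RHS = 1, y in [1, 4]  -> 2 point(s)
Affine points: 3. Add the point at infinity: total = 4.

#E(F_5) = 4


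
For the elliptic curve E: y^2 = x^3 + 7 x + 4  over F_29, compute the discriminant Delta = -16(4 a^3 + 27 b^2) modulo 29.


4 a^3 + 27 b^2 = 4*7^3 + 27*4^2 = 1372 + 432 = 1804
Delta = -16 * (1804) = -28864
Delta mod 29 = 20

Delta = 20 (mod 29)


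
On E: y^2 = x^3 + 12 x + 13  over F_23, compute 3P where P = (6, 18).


k = 3 = 11_2 (binary, LSB first: 11)
Double-and-add from P = (6, 18):
  bit 0 = 1: acc = O + (6, 18) = (6, 18)
  bit 1 = 1: acc = (6, 18) + (17, 22) = (18, 9)

3P = (18, 9)


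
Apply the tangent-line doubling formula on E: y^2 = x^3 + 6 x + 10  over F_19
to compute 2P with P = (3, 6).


Doubling: s = (3 x1^2 + a) / (2 y1)
s = (3*3^2 + 6) / (2*6) mod 19 = 17
x3 = s^2 - 2 x1 mod 19 = 17^2 - 2*3 = 17
y3 = s (x1 - x3) - y1 mod 19 = 17 * (3 - 17) - 6 = 3

2P = (17, 3)


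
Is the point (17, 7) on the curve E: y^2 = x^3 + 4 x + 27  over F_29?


Check whether y^2 = x^3 + 4 x + 27 (mod 29) for (x, y) = (17, 7).
LHS: y^2 = 7^2 mod 29 = 20
RHS: x^3 + 4 x + 27 = 17^3 + 4*17 + 27 mod 29 = 20
LHS = RHS

Yes, on the curve


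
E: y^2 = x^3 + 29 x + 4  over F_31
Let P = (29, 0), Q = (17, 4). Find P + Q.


P != Q, so use the chord formula.
s = (y2 - y1) / (x2 - x1) = (4) / (19) mod 31 = 10
x3 = s^2 - x1 - x2 mod 31 = 10^2 - 29 - 17 = 23
y3 = s (x1 - x3) - y1 mod 31 = 10 * (29 - 23) - 0 = 29

P + Q = (23, 29)


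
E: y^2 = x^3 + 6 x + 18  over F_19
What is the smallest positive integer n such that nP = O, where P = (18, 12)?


Compute successive multiples of P until we hit O:
  1P = (18, 12)
  2P = (6, 2)
  3P = (11, 16)
  4P = (7, 17)
  5P = (3, 14)
  6P = (3, 5)
  7P = (7, 2)
  8P = (11, 3)
  ... (continuing to 11P)
  11P = O

ord(P) = 11


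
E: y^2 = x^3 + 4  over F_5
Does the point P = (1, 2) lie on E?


Check whether y^2 = x^3 + 0 x + 4 (mod 5) for (x, y) = (1, 2).
LHS: y^2 = 2^2 mod 5 = 4
RHS: x^3 + 0 x + 4 = 1^3 + 0*1 + 4 mod 5 = 0
LHS != RHS

No, not on the curve


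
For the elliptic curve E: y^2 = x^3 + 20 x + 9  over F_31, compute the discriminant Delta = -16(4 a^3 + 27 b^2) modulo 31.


4 a^3 + 27 b^2 = 4*20^3 + 27*9^2 = 32000 + 2187 = 34187
Delta = -16 * (34187) = -546992
Delta mod 31 = 3

Delta = 3 (mod 31)


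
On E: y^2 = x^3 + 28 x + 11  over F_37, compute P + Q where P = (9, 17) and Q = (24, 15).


P != Q, so use the chord formula.
s = (y2 - y1) / (x2 - x1) = (35) / (15) mod 37 = 27
x3 = s^2 - x1 - x2 mod 37 = 27^2 - 9 - 24 = 30
y3 = s (x1 - x3) - y1 mod 37 = 27 * (9 - 30) - 17 = 8

P + Q = (30, 8)


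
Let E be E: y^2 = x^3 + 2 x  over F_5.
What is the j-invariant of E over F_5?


Delta = -16(4 a^3 + 27 b^2) mod 5 = 3
-1728 * (4 a)^3 = -1728 * (4*2)^3 mod 5 = 4
j = 4 * 3^(-1) mod 5 = 3

j = 3 (mod 5)


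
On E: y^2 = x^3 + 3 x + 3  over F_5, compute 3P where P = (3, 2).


k = 3 = 11_2 (binary, LSB first: 11)
Double-and-add from P = (3, 2):
  bit 0 = 1: acc = O + (3, 2) = (3, 2)
  bit 1 = 1: acc = (3, 2) + (4, 3) = (4, 2)

3P = (4, 2)


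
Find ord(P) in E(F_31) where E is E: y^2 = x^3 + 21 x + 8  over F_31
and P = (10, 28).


Compute successive multiples of P until we hit O:
  1P = (10, 28)
  2P = (29, 12)
  3P = (11, 12)
  4P = (18, 7)
  5P = (22, 19)
  6P = (17, 16)
  7P = (12, 2)
  8P = (23, 17)
  ... (continuing to 39P)
  39P = O

ord(P) = 39


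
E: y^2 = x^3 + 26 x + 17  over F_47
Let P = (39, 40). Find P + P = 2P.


Doubling: s = (3 x1^2 + a) / (2 y1)
s = (3*39^2 + 26) / (2*40) mod 47 = 18
x3 = s^2 - 2 x1 mod 47 = 18^2 - 2*39 = 11
y3 = s (x1 - x3) - y1 mod 47 = 18 * (39 - 11) - 40 = 41

2P = (11, 41)


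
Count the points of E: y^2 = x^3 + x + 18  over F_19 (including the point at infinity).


For each x in F_19, count y with y^2 = x^3 + 1 x + 18 mod 19:
  x = 1: RHS = 1, y in [1, 18]  -> 2 point(s)
  x = 2: RHS = 9, y in [3, 16]  -> 2 point(s)
  x = 7: RHS = 7, y in [8, 11]  -> 2 point(s)
  x = 8: RHS = 6, y in [5, 14]  -> 2 point(s)
  x = 11: RHS = 11, y in [7, 12]  -> 2 point(s)
  x = 13: RHS = 5, y in [9, 10]  -> 2 point(s)
  x = 15: RHS = 7, y in [8, 11]  -> 2 point(s)
  x = 16: RHS = 7, y in [8, 11]  -> 2 point(s)
  x = 18: RHS = 16, y in [4, 15]  -> 2 point(s)
Affine points: 18. Add the point at infinity: total = 19.

#E(F_19) = 19


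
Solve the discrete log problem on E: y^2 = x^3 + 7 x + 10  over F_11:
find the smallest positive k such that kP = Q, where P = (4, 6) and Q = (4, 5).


Enumerate multiples of P until we hit Q = (4, 5):
  1P = (4, 6)
  2P = (3, 5)
  3P = (5, 4)
  4P = (6, 9)
  5P = (6, 2)
  6P = (5, 7)
  7P = (3, 6)
  8P = (4, 5)
Match found at i = 8.

k = 8


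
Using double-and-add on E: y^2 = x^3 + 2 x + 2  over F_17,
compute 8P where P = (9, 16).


k = 8 = 1000_2 (binary, LSB first: 0001)
Double-and-add from P = (9, 16):
  bit 0 = 0: acc unchanged = O
  bit 1 = 0: acc unchanged = O
  bit 2 = 0: acc unchanged = O
  bit 3 = 1: acc = O + (6, 3) = (6, 3)

8P = (6, 3)


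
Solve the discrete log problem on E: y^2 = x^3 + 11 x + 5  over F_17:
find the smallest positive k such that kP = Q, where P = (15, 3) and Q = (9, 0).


Enumerate multiples of P until we hit Q = (9, 0):
  1P = (15, 3)
  2P = (5, 7)
  3P = (6, 7)
  4P = (9, 0)
Match found at i = 4.

k = 4


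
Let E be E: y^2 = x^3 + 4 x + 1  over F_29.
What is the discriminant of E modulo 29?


4 a^3 + 27 b^2 = 4*4^3 + 27*1^2 = 256 + 27 = 283
Delta = -16 * (283) = -4528
Delta mod 29 = 25

Delta = 25 (mod 29)


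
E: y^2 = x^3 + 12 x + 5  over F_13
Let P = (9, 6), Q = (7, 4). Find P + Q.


P != Q, so use the chord formula.
s = (y2 - y1) / (x2 - x1) = (11) / (11) mod 13 = 1
x3 = s^2 - x1 - x2 mod 13 = 1^2 - 9 - 7 = 11
y3 = s (x1 - x3) - y1 mod 13 = 1 * (9 - 11) - 6 = 5

P + Q = (11, 5)


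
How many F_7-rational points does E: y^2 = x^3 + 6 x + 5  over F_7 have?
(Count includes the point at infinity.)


For each x in F_7, count y with y^2 = x^3 + 6 x + 5 mod 7:
  x = 2: RHS = 4, y in [2, 5]  -> 2 point(s)
  x = 3: RHS = 1, y in [1, 6]  -> 2 point(s)
  x = 4: RHS = 2, y in [3, 4]  -> 2 point(s)
Affine points: 6. Add the point at infinity: total = 7.

#E(F_7) = 7


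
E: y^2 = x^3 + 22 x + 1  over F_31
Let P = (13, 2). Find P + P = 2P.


Doubling: s = (3 x1^2 + a) / (2 y1)
s = (3*13^2 + 22) / (2*2) mod 31 = 16
x3 = s^2 - 2 x1 mod 31 = 16^2 - 2*13 = 13
y3 = s (x1 - x3) - y1 mod 31 = 16 * (13 - 13) - 2 = 29

2P = (13, 29)
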